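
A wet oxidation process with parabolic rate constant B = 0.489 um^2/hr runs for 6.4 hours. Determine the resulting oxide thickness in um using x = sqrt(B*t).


Step 1: Compute B*t = 0.489 * 6.4 = 3.1296
Step 2: x = sqrt(3.1296)
x = 1.769 um


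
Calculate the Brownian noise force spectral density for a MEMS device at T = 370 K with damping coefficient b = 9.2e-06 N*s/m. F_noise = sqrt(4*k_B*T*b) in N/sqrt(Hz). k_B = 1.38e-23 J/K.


Step 1: Compute 4 * k_B * T * b
= 4 * 1.38e-23 * 370 * 9.2e-06
= 1.8790e-25 N^2/Hz
Step 2: F_noise = sqrt(1.8790e-25)
F_noise = 4.33e-13 N/sqrt(Hz)


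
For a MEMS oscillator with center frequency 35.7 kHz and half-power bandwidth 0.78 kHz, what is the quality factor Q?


Step 1: Q = f0 / bandwidth
Step 2: Q = 35.7 / 0.78
Q = 45.8


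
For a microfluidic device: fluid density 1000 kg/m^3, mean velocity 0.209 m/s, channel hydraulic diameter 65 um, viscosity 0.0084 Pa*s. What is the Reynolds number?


Step 1: Convert Dh to meters: Dh = 65e-6 m
Step 2: Re = rho * v * Dh / mu
Re = 1000 * 0.209 * 65e-6 / 0.0084
Re = 1.617


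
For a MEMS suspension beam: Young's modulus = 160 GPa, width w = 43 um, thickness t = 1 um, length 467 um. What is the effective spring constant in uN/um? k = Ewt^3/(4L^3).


Step 1: Convert E to consistent units (1 GPa = 1000 uN/um^2).
E = 160 GPa = 160000 uN/um^2
Step 2: Compute t^3 = 1^3 = 1
Step 3: Compute L^3 = 467^3 = 101847563
Step 4: k = 160000 * 43 * 1 / (4 * 101847563)
k = 0.0169 uN/um


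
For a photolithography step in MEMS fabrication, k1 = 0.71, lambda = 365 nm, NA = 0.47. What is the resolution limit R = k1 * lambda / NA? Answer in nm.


Step 1: Identify values: k1 = 0.71, lambda = 365 nm, NA = 0.47
Step 2: R = k1 * lambda / NA
R = 0.71 * 365 / 0.47
R = 551.4 nm


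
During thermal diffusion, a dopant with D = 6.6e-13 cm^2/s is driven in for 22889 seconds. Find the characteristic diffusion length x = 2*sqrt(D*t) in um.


Step 1: Compute D*t = 6.6e-13 * 22889 = 1.510674e-08 cm^2
Step 2: sqrt(D*t) = 1.22909e-04 cm
Step 3: x = 2 * 1.22909e-04 cm = 2.45818e-04 cm
Step 4: Convert to um (1 cm = 1e4 um): x = 2.458 um


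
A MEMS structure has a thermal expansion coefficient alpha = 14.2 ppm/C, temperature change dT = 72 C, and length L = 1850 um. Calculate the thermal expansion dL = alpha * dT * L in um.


Step 1: Convert CTE: alpha = 14.2 ppm/C = 14.2e-6 /C
Step 2: dL = 14.2e-6 * 72 * 1850
dL = 1.8914 um


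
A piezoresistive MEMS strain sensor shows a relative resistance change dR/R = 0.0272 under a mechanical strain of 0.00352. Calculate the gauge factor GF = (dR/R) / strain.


Step 1: Identify values.
dR/R = 0.0272, strain = 0.00352
Step 2: GF = (dR/R) / strain = 0.0272 / 0.00352
GF = 7.7


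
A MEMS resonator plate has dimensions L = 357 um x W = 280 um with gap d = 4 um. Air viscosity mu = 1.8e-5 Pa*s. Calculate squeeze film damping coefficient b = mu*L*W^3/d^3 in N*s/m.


Step 1: Convert to SI.
L = 357e-6 m, W = 280e-6 m, d = 4e-6 m
Step 2: W^3 = (280e-6)^3 = 2.20e-11 m^3
Step 3: d^3 = (4e-6)^3 = 6.40e-17 m^3
Step 4: b = 1.8e-5 * 357e-6 * 2.20e-11 / 6.40e-17
b = 2.20e-03 N*s/m


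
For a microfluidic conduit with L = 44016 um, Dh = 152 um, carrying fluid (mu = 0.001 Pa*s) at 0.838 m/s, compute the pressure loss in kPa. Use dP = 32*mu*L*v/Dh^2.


Step 1: Convert to SI: L = 44016e-6 m, Dh = 152e-6 m
Step 2: dP = 32 * 0.001 * 44016e-6 * 0.838 / (152e-6)^2
Step 3: dP = 51087.82 Pa
Step 4: Convert to kPa: dP = 51.09 kPa


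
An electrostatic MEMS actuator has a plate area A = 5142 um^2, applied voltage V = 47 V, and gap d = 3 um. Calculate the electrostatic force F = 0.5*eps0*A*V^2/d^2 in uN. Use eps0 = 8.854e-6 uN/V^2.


Step 1: Identify parameters.
eps0 = 8.854e-6 uN/V^2, A = 5142 um^2, V = 47 V, d = 3 um
Step 2: Compute V^2 = 47^2 = 2209
Step 3: Compute d^2 = 3^2 = 9
Step 4: F = 0.5 * 8.854e-6 * 5142 * 2209 / 9
F = 5.587 uN


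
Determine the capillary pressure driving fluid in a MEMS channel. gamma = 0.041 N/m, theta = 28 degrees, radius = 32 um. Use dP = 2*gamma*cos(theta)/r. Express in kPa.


Step 1: cos(28 deg) = 0.8829
Step 2: Convert r to m: r = 32e-6 m
Step 3: dP = 2 * 0.041 * 0.8829 / 32e-6 = 2262.4 Pa
Step 4: Convert Pa to kPa (divide by 1000).
dP = 2.26 kPa


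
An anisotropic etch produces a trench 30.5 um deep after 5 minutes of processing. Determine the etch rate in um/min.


Step 1: Etch rate = depth / time
Step 2: rate = 30.5 / 5
rate = 6.1 um/min


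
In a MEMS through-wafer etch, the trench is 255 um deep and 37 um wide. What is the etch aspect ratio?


Step 1: AR = depth / width
Step 2: AR = 255 / 37
AR = 6.9


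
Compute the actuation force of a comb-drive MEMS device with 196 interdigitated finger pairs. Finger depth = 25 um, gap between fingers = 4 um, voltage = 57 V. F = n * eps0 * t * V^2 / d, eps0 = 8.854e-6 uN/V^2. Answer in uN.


Step 1: Parameters: n=196, eps0=8.854e-6 uN/V^2, t=25 um, V=57 V, d=4 um
Step 2: V^2 = 3249
Step 3: F = 196 * 8.854e-6 * 25 * 3249 / 4
F = 35.239 uN


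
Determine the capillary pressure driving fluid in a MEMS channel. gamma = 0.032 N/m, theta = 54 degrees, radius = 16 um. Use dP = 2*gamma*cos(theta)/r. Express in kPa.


Step 1: cos(54 deg) = 0.5878
Step 2: Convert r to m: r = 16e-6 m
Step 3: dP = 2 * 0.032 * 0.5878 / 16e-6 = 2351.2 Pa
Step 4: Convert Pa to kPa (divide by 1000).
dP = 2.35 kPa


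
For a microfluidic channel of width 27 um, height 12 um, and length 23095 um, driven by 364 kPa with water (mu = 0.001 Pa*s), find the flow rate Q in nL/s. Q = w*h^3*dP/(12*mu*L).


Step 1: Convert all dimensions to SI (meters).
w = 27e-6 m, h = 12e-6 m, L = 23095e-6 m, dP = 364e3 Pa
Step 2: Q = w * h^3 * dP / (12 * mu * L)
Q = 27e-6 * (12e-6)^3 * 364e3 / (12 * 0.001 * 23095e-6) = 6.127872e-11 m^3/s
Step 3: Convert Q from m^3/s to nL/s (1 m^3 = 1e12 nL, so multiply by 1e12).
Q = 61.279 nL/s


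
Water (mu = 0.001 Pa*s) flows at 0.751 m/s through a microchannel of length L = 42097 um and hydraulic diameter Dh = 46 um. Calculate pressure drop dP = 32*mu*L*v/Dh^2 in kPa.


Step 1: Convert to SI: L = 42097e-6 m, Dh = 46e-6 m
Step 2: dP = 32 * 0.001 * 42097e-6 * 0.751 / (46e-6)^2
Step 3: dP = 478107.33 Pa
Step 4: Convert to kPa: dP = 478.11 kPa


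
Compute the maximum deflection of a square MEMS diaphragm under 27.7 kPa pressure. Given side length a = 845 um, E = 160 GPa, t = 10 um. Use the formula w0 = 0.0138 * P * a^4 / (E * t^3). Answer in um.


Step 1: Convert pressure to compatible units (E is in GPa, so P in GPa).
P = 27.7 kPa = 27.7e-6 GPa
Step 2: Compute numerator: 0.0138 * P * a^4.
a^4 = 845^4 = 509831700625
numerator = 0.0138 * 27.7e-6 * 509831700625 = 1.948883e+05
Step 3: Compute denominator: E * t^3 = 160 * 10^3 = 160000
Step 4: w0 = numerator / denominator = 1.948883e+05 / 160000 = 1.2181 um


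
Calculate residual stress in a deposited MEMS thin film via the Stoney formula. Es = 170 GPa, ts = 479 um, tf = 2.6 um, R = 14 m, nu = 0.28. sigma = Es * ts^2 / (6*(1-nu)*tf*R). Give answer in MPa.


Step 1: Compute numerator: Es * ts^2 = 170 * 479^2 = 39004970 (GPa*um^2)
Step 2: Compute denominator (R in um): 6*(1-nu)*tf*R = 6*0.72*2.6*14e6 = 157248000.0 (um^2)
Step 3: sigma (GPa) = 39004970 / 157248000.0 = 2.48047e-01 GPa
Step 4: Convert to MPa (x1000): sigma = 248.0 MPa


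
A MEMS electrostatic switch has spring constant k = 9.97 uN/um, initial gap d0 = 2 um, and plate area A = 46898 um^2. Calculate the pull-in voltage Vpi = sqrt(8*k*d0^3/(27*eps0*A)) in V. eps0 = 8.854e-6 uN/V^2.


Step 1: Compute numerator: 8 * k * d0^3 = 8 * 9.97 * 2^3 = 638.08
Step 2: Compute denominator: 27 * eps0 * A = 27 * 8.854e-6 * 46898 = 11.211342
Step 3: Vpi = sqrt(638.08 / 11.211342)
Vpi = 7.54 V


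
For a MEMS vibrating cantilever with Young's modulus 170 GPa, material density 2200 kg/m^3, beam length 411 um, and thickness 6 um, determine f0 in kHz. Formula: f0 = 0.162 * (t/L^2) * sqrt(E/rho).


Step 1: Convert units to SI.
t_SI = 6e-6 m, L_SI = 411e-6 m
Step 2: Calculate sqrt(E/rho).
sqrt(170e9 / 2200) = 8790.49 m/s
Step 3: Compute f0.
f0 = 0.162 * 6e-6 / (411e-6)^2 * 8790.49 = 50582.0 Hz = 50.58 kHz


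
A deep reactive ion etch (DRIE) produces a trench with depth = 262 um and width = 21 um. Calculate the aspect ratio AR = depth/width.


Step 1: AR = depth / width
Step 2: AR = 262 / 21
AR = 12.5


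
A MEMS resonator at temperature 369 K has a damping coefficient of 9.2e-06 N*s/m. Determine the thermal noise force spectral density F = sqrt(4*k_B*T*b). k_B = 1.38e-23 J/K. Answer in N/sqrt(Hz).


Step 1: Compute 4 * k_B * T * b
= 4 * 1.38e-23 * 369 * 9.2e-06
= 1.8739e-25 N^2/Hz
Step 2: F_noise = sqrt(1.8739e-25)
F_noise = 4.33e-13 N/sqrt(Hz)


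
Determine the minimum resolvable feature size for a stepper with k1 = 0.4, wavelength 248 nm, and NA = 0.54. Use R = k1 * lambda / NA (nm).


Step 1: Identify values: k1 = 0.4, lambda = 248 nm, NA = 0.54
Step 2: R = k1 * lambda / NA
R = 0.4 * 248 / 0.54
R = 183.7 nm


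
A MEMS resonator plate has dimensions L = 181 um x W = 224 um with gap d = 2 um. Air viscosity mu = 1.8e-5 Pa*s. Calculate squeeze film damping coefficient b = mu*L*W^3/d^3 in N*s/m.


Step 1: Convert to SI.
L = 181e-6 m, W = 224e-6 m, d = 2e-6 m
Step 2: W^3 = (224e-6)^3 = 1.12e-11 m^3
Step 3: d^3 = (2e-6)^3 = 8.00e-18 m^3
Step 4: b = 1.8e-5 * 181e-6 * 1.12e-11 / 8.00e-18
b = 4.58e-03 N*s/m


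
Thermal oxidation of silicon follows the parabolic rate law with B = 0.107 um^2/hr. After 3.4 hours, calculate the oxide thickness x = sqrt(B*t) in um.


Step 1: Compute B*t = 0.107 * 3.4 = 0.3638
Step 2: x = sqrt(0.3638)
x = 0.603 um


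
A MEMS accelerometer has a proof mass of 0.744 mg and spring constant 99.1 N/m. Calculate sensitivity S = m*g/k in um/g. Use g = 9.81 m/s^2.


Step 1: Convert mass: m = 0.744 mg = 7.44e-07 kg
Step 2: S = m * g / k = 7.44e-07 * 9.81 / 99.1
Step 3: S = 7.36e-08 m/g
Step 4: Convert to um/g: S = 0.074 um/g


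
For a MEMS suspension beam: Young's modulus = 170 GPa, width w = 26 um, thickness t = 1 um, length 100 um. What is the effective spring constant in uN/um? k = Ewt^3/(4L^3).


Step 1: Convert E to consistent units (1 GPa = 1000 uN/um^2).
E = 170 GPa = 170000 uN/um^2
Step 2: Compute t^3 = 1^3 = 1
Step 3: Compute L^3 = 100^3 = 1000000
Step 4: k = 170000 * 26 * 1 / (4 * 1000000)
k = 1.105 uN/um


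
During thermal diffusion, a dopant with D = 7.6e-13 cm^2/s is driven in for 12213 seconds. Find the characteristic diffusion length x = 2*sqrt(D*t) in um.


Step 1: Compute D*t = 7.6e-13 * 12213 = 9.28188e-09 cm^2
Step 2: sqrt(D*t) = 9.63425e-05 cm
Step 3: x = 2 * 9.63425e-05 cm = 1.92685e-04 cm
Step 4: Convert to um (1 cm = 1e4 um): x = 1.927 um


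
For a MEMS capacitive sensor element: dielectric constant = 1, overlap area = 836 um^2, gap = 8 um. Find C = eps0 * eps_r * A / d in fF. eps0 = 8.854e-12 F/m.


Step 1: Convert area to m^2: A = 836e-12 m^2
Step 2: Convert gap to m: d = 8e-6 m
Step 3: C = eps0 * eps_r * A / d
C = 8.854e-12 * 1 * 836e-12 / 8e-6
Step 4: Convert to fF (multiply by 1e15).
C = 0.93 fF


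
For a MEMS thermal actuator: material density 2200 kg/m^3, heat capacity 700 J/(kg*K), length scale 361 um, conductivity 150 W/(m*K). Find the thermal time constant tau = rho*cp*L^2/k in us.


Step 1: Convert L to m: L = 361e-6 m
Step 2: L^2 = (361e-6)^2 = 1.30321e-07 m^2
Step 3: tau = 2200 * 700 * 1.30321e-07 / 150 = 1.33796227e-03 s
Step 4: Convert to microseconds (multiply by 1e6).
tau = 1337.962 us


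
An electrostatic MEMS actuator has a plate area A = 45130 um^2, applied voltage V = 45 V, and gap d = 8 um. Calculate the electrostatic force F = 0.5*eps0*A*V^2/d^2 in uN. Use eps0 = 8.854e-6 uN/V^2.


Step 1: Identify parameters.
eps0 = 8.854e-6 uN/V^2, A = 45130 um^2, V = 45 V, d = 8 um
Step 2: Compute V^2 = 45^2 = 2025
Step 3: Compute d^2 = 8^2 = 64
Step 4: F = 0.5 * 8.854e-6 * 45130 * 2025 / 64
F = 6.321 uN


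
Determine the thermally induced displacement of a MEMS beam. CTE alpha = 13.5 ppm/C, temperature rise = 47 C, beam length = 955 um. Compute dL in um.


Step 1: Convert CTE: alpha = 13.5 ppm/C = 13.5e-6 /C
Step 2: dL = 13.5e-6 * 47 * 955
dL = 0.6059 um


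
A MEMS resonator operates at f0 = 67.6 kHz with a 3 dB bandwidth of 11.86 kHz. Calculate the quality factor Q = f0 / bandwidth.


Step 1: Q = f0 / bandwidth
Step 2: Q = 67.6 / 11.86
Q = 5.7


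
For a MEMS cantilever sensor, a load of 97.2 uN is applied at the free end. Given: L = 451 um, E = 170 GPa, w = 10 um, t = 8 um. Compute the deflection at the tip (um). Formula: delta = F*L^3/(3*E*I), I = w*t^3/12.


Step 1: Calculate the second moment of area.
I = w * t^3 / 12 = 10 * 8^3 / 12 = 426.6667 um^4
Step 2: Convert E to consistent units (1 GPa = 1000 uN/um^2).
E = 170 GPa = 170000 uN/um^2
Step 3: Calculate tip deflection.
delta = F * L^3 / (3 * E * I)
delta = 97.2 * 451^3 / (3 * 170000 * 426.6667)
delta = 40.9767 um


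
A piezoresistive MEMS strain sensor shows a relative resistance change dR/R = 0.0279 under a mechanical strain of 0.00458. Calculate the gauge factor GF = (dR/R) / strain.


Step 1: Identify values.
dR/R = 0.0279, strain = 0.00458
Step 2: GF = (dR/R) / strain = 0.0279 / 0.00458
GF = 6.1


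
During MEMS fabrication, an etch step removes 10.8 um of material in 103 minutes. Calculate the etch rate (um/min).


Step 1: Etch rate = depth / time
Step 2: rate = 10.8 / 103
rate = 0.105 um/min


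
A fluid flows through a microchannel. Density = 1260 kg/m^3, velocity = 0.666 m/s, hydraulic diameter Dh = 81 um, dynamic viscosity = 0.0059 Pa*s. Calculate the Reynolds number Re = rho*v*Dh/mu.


Step 1: Convert Dh to meters: Dh = 81e-6 m
Step 2: Re = rho * v * Dh / mu
Re = 1260 * 0.666 * 81e-6 / 0.0059
Re = 11.521


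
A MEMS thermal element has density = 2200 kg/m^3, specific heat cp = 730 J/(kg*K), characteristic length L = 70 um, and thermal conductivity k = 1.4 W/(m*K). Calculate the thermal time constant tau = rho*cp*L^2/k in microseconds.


Step 1: Convert L to m: L = 70e-6 m
Step 2: L^2 = (70e-6)^2 = 4.9e-09 m^2
Step 3: tau = 2200 * 730 * 4.9e-09 / 1.4 = 5.621e-03 s
Step 4: Convert to microseconds (multiply by 1e6).
tau = 5621.0 us


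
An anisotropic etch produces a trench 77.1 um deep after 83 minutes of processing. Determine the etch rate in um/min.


Step 1: Etch rate = depth / time
Step 2: rate = 77.1 / 83
rate = 0.929 um/min


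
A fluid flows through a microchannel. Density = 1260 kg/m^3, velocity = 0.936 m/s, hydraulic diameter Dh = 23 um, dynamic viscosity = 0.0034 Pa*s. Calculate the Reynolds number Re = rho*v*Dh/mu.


Step 1: Convert Dh to meters: Dh = 23e-6 m
Step 2: Re = rho * v * Dh / mu
Re = 1260 * 0.936 * 23e-6 / 0.0034
Re = 7.978


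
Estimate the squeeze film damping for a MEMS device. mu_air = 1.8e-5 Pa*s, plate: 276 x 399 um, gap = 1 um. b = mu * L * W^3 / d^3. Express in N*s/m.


Step 1: Convert to SI.
L = 276e-6 m, W = 399e-6 m, d = 1e-6 m
Step 2: W^3 = (399e-6)^3 = 6.35e-11 m^3
Step 3: d^3 = (1e-6)^3 = 1.00e-18 m^3
Step 4: b = 1.8e-5 * 276e-6 * 6.35e-11 / 1.00e-18
b = 3.16e-01 N*s/m


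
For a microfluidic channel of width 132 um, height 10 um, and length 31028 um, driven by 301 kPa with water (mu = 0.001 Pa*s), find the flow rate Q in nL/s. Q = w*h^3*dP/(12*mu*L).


Step 1: Convert all dimensions to SI (meters).
w = 132e-6 m, h = 10e-6 m, L = 31028e-6 m, dP = 301e3 Pa
Step 2: Q = w * h^3 * dP / (12 * mu * L)
Q = 132e-6 * (10e-6)^3 * 301e3 / (12 * 0.001 * 31028e-6) = 1.067101e-10 m^3/s
Step 3: Convert Q from m^3/s to nL/s (1 m^3 = 1e12 nL, so multiply by 1e12).
Q = 106.71 nL/s


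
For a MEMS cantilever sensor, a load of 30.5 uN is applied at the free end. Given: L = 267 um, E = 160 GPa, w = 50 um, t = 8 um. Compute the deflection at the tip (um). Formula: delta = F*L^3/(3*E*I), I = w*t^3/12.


Step 1: Calculate the second moment of area.
I = w * t^3 / 12 = 50 * 8^3 / 12 = 2133.3333 um^4
Step 2: Convert E to consistent units (1 GPa = 1000 uN/um^2).
E = 160 GPa = 160000 uN/um^2
Step 3: Calculate tip deflection.
delta = F * L^3 / (3 * E * I)
delta = 30.5 * 267^3 / (3 * 160000 * 2133.3333)
delta = 0.5669 um


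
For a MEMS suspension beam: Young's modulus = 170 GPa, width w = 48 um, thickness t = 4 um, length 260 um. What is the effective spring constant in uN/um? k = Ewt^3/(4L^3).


Step 1: Convert E to consistent units (1 GPa = 1000 uN/um^2).
E = 170 GPa = 170000 uN/um^2
Step 2: Compute t^3 = 4^3 = 64
Step 3: Compute L^3 = 260^3 = 17576000
Step 4: k = 170000 * 48 * 64 / (4 * 17576000)
k = 7.4283 uN/um


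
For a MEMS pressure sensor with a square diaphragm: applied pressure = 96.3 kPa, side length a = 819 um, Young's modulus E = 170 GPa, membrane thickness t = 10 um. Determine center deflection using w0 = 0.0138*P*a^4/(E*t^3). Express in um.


Step 1: Convert pressure to compatible units (E is in GPa, so P in GPa).
P = 96.3 kPa = 96.3e-6 GPa
Step 2: Compute numerator: 0.0138 * P * a^4.
a^4 = 819^4 = 449920319121
numerator = 0.0138 * 96.3e-6 * 449920319121 = 5.979171e+05
Step 3: Compute denominator: E * t^3 = 170 * 10^3 = 170000
Step 4: w0 = numerator / denominator = 5.979171e+05 / 170000 = 3.5172 um


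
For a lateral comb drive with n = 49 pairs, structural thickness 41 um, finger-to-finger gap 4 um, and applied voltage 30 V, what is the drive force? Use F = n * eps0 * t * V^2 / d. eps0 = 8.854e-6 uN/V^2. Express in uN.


Step 1: Parameters: n=49, eps0=8.854e-6 uN/V^2, t=41 um, V=30 V, d=4 um
Step 2: V^2 = 900
Step 3: F = 49 * 8.854e-6 * 41 * 900 / 4
F = 4.002 uN


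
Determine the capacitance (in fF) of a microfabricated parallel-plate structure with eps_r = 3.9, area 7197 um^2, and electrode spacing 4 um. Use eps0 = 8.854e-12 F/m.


Step 1: Convert area to m^2: A = 7197e-12 m^2
Step 2: Convert gap to m: d = 4e-6 m
Step 3: C = eps0 * eps_r * A / d
C = 8.854e-12 * 3.9 * 7197e-12 / 4e-6
Step 4: Convert to fF (multiply by 1e15).
C = 62.13 fF


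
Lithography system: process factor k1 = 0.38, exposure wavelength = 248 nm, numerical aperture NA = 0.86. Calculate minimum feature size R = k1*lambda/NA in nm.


Step 1: Identify values: k1 = 0.38, lambda = 248 nm, NA = 0.86
Step 2: R = k1 * lambda / NA
R = 0.38 * 248 / 0.86
R = 109.6 nm


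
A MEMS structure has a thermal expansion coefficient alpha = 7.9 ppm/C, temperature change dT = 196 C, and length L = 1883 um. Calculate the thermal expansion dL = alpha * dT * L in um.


Step 1: Convert CTE: alpha = 7.9 ppm/C = 7.9e-6 /C
Step 2: dL = 7.9e-6 * 196 * 1883
dL = 2.9156 um


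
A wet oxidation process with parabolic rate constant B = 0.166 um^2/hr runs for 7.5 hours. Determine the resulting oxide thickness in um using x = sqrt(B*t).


Step 1: Compute B*t = 0.166 * 7.5 = 1.245
Step 2: x = sqrt(1.245)
x = 1.116 um


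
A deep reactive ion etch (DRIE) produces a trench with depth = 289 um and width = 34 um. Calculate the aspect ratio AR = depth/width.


Step 1: AR = depth / width
Step 2: AR = 289 / 34
AR = 8.5


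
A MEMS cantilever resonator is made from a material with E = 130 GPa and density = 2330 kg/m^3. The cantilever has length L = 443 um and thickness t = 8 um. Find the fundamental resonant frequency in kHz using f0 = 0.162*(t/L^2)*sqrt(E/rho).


Step 1: Convert units to SI.
t_SI = 8e-6 m, L_SI = 443e-6 m
Step 2: Calculate sqrt(E/rho).
sqrt(130e9 / 2330) = 7469.54 m/s
Step 3: Compute f0.
f0 = 0.162 * 8e-6 / (443e-6)^2 * 7469.54 = 49327.8 Hz = 49.33 kHz


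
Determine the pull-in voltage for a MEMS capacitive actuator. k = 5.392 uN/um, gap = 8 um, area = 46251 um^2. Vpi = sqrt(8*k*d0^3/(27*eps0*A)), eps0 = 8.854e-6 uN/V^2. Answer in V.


Step 1: Compute numerator: 8 * k * d0^3 = 8 * 5.392 * 8^3 = 22085.632
Step 2: Compute denominator: 27 * eps0 * A = 27 * 8.854e-6 * 46251 = 11.056672
Step 3: Vpi = sqrt(22085.632 / 11.056672)
Vpi = 44.69 V


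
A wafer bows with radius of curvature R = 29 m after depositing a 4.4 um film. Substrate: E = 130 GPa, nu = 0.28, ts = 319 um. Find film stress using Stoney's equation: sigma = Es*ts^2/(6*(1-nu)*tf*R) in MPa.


Step 1: Compute numerator: Es * ts^2 = 130 * 319^2 = 13228930 (GPa*um^2)
Step 2: Compute denominator (R in um): 6*(1-nu)*tf*R = 6*0.72*4.4*29e6 = 551232000.0 (um^2)
Step 3: sigma (GPa) = 13228930 / 551232000.0 = 2.3999e-02 GPa
Step 4: Convert to MPa (x1000): sigma = 24.0 MPa


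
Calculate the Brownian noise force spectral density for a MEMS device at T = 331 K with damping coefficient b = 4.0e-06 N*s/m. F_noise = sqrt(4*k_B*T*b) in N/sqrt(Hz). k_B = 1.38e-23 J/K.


Step 1: Compute 4 * k_B * T * b
= 4 * 1.38e-23 * 331 * 4.0e-06
= 7.3085e-26 N^2/Hz
Step 2: F_noise = sqrt(7.3085e-26)
F_noise = 2.70e-13 N/sqrt(Hz)


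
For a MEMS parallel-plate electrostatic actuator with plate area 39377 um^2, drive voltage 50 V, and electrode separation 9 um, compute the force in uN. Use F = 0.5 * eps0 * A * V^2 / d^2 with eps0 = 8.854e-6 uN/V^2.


Step 1: Identify parameters.
eps0 = 8.854e-6 uN/V^2, A = 39377 um^2, V = 50 V, d = 9 um
Step 2: Compute V^2 = 50^2 = 2500
Step 3: Compute d^2 = 9^2 = 81
Step 4: F = 0.5 * 8.854e-6 * 39377 * 2500 / 81
F = 5.38 uN


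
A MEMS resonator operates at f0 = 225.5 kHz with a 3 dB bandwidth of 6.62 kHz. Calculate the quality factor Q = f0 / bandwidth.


Step 1: Q = f0 / bandwidth
Step 2: Q = 225.5 / 6.62
Q = 34.1


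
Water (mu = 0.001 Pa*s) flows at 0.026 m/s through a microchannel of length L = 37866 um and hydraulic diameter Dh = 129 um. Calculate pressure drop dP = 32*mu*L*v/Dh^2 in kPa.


Step 1: Convert to SI: L = 37866e-6 m, Dh = 129e-6 m
Step 2: dP = 32 * 0.001 * 37866e-6 * 0.026 / (129e-6)^2
Step 3: dP = 1893.19 Pa
Step 4: Convert to kPa: dP = 1.89 kPa


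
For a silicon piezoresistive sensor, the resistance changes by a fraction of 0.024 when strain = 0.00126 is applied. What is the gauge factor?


Step 1: Identify values.
dR/R = 0.024, strain = 0.00126
Step 2: GF = (dR/R) / strain = 0.024 / 0.00126
GF = 19.0


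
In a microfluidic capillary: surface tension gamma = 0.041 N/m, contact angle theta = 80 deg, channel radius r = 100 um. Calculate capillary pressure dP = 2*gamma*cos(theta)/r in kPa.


Step 1: cos(80 deg) = 0.1736
Step 2: Convert r to m: r = 100e-6 m
Step 3: dP = 2 * 0.041 * 0.1736 / 100e-6 = 142.4 Pa
Step 4: Convert Pa to kPa (divide by 1000).
dP = 0.14 kPa


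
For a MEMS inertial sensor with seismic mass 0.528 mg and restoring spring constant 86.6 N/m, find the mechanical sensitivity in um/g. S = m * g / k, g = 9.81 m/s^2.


Step 1: Convert mass: m = 0.528 mg = 5.28e-07 kg
Step 2: S = m * g / k = 5.28e-07 * 9.81 / 86.6
Step 3: S = 5.98e-08 m/g
Step 4: Convert to um/g: S = 0.06 um/g


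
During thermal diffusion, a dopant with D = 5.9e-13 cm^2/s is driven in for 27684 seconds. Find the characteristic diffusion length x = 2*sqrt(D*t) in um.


Step 1: Compute D*t = 5.9e-13 * 27684 = 1.633356e-08 cm^2
Step 2: sqrt(D*t) = 1.27803e-04 cm
Step 3: x = 2 * 1.27803e-04 cm = 2.55606e-04 cm
Step 4: Convert to um (1 cm = 1e4 um): x = 2.556 um


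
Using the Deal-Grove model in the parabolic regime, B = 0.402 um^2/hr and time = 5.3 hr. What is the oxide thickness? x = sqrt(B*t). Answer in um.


Step 1: Compute B*t = 0.402 * 5.3 = 2.1306
Step 2: x = sqrt(2.1306)
x = 1.46 um


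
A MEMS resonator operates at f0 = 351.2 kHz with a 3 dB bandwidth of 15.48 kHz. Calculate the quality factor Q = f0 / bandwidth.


Step 1: Q = f0 / bandwidth
Step 2: Q = 351.2 / 15.48
Q = 22.7


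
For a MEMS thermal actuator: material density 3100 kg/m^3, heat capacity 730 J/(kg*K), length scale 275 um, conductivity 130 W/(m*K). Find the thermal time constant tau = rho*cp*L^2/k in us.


Step 1: Convert L to m: L = 275e-6 m
Step 2: L^2 = (275e-6)^2 = 7.5625e-08 m^2
Step 3: tau = 3100 * 730 * 7.5625e-08 / 130 = 1.31645673e-03 s
Step 4: Convert to microseconds (multiply by 1e6).
tau = 1316.457 us


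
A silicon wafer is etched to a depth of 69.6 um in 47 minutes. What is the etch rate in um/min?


Step 1: Etch rate = depth / time
Step 2: rate = 69.6 / 47
rate = 1.481 um/min


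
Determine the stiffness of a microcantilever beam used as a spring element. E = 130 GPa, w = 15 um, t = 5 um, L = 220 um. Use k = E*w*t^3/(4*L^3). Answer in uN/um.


Step 1: Convert E to consistent units (1 GPa = 1000 uN/um^2).
E = 130 GPa = 130000 uN/um^2
Step 2: Compute t^3 = 5^3 = 125
Step 3: Compute L^3 = 220^3 = 10648000
Step 4: k = 130000 * 15 * 125 / (4 * 10648000)
k = 5.7229 uN/um


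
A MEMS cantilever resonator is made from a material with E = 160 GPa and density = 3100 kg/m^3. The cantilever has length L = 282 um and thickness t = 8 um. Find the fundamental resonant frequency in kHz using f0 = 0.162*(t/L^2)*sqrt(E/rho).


Step 1: Convert units to SI.
t_SI = 8e-6 m, L_SI = 282e-6 m
Step 2: Calculate sqrt(E/rho).
sqrt(160e9 / 3100) = 7184.21 m/s
Step 3: Compute f0.
f0 = 0.162 * 8e-6 / (282e-6)^2 * 7184.21 = 117080.8 Hz = 117.08 kHz


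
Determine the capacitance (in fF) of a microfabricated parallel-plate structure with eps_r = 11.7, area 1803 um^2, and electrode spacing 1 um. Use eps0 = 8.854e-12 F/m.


Step 1: Convert area to m^2: A = 1803e-12 m^2
Step 2: Convert gap to m: d = 1e-6 m
Step 3: C = eps0 * eps_r * A / d
C = 8.854e-12 * 11.7 * 1803e-12 / 1e-6
Step 4: Convert to fF (multiply by 1e15).
C = 186.78 fF


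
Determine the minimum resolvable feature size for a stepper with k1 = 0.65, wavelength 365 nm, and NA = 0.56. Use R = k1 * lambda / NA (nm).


Step 1: Identify values: k1 = 0.65, lambda = 365 nm, NA = 0.56
Step 2: R = k1 * lambda / NA
R = 0.65 * 365 / 0.56
R = 423.7 nm


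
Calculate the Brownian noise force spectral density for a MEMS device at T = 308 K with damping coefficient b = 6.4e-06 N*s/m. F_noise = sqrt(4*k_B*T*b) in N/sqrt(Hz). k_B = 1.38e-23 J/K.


Step 1: Compute 4 * k_B * T * b
= 4 * 1.38e-23 * 308 * 6.4e-06
= 1.0881e-25 N^2/Hz
Step 2: F_noise = sqrt(1.0881e-25)
F_noise = 3.30e-13 N/sqrt(Hz)


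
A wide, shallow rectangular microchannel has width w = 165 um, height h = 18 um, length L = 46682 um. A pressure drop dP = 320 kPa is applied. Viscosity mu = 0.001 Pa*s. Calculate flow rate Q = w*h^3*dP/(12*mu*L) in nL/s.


Step 1: Convert all dimensions to SI (meters).
w = 165e-6 m, h = 18e-6 m, L = 46682e-6 m, dP = 320e3 Pa
Step 2: Q = w * h^3 * dP / (12 * mu * L)
Q = 165e-6 * (18e-6)^3 * 320e3 / (12 * 0.001 * 46682e-6) = 5.4969367e-10 m^3/s
Step 3: Convert Q from m^3/s to nL/s (1 m^3 = 1e12 nL, so multiply by 1e12).
Q = 549.694 nL/s


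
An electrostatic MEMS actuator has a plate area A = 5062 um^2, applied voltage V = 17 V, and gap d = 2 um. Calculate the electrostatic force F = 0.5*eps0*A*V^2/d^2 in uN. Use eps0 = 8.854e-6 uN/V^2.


Step 1: Identify parameters.
eps0 = 8.854e-6 uN/V^2, A = 5062 um^2, V = 17 V, d = 2 um
Step 2: Compute V^2 = 17^2 = 289
Step 3: Compute d^2 = 2^2 = 4
Step 4: F = 0.5 * 8.854e-6 * 5062 * 289 / 4
F = 1.619 uN


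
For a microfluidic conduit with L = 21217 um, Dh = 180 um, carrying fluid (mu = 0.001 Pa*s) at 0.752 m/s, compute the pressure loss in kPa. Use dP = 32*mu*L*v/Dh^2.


Step 1: Convert to SI: L = 21217e-6 m, Dh = 180e-6 m
Step 2: dP = 32 * 0.001 * 21217e-6 * 0.752 / (180e-6)^2
Step 3: dP = 15758.21 Pa
Step 4: Convert to kPa: dP = 15.76 kPa


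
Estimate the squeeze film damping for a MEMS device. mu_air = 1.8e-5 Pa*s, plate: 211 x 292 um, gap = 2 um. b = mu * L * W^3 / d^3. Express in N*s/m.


Step 1: Convert to SI.
L = 211e-6 m, W = 292e-6 m, d = 2e-6 m
Step 2: W^3 = (292e-6)^3 = 2.49e-11 m^3
Step 3: d^3 = (2e-6)^3 = 8.00e-18 m^3
Step 4: b = 1.8e-5 * 211e-6 * 2.49e-11 / 8.00e-18
b = 1.18e-02 N*s/m


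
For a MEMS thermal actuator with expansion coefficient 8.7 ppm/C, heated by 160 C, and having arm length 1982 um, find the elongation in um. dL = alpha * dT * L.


Step 1: Convert CTE: alpha = 8.7 ppm/C = 8.7e-6 /C
Step 2: dL = 8.7e-6 * 160 * 1982
dL = 2.7589 um


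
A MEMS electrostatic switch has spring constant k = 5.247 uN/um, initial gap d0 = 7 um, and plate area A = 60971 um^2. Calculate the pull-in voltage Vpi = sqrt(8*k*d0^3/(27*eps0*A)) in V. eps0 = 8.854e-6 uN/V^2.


Step 1: Compute numerator: 8 * k * d0^3 = 8 * 5.247 * 7^3 = 14397.768
Step 2: Compute denominator: 27 * eps0 * A = 27 * 8.854e-6 * 60971 = 14.575605
Step 3: Vpi = sqrt(14397.768 / 14.575605)
Vpi = 31.43 V


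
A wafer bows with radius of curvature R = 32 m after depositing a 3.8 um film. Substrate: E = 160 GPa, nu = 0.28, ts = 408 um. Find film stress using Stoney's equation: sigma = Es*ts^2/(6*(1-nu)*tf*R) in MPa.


Step 1: Compute numerator: Es * ts^2 = 160 * 408^2 = 26634240 (GPa*um^2)
Step 2: Compute denominator (R in um): 6*(1-nu)*tf*R = 6*0.72*3.8*32e6 = 525312000.0 (um^2)
Step 3: sigma (GPa) = 26634240 / 525312000.0 = 5.0702e-02 GPa
Step 4: Convert to MPa (x1000): sigma = 50.7 MPa


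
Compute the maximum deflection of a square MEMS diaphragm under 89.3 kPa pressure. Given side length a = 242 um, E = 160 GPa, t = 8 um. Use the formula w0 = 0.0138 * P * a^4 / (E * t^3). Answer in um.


Step 1: Convert pressure to compatible units (E is in GPa, so P in GPa).
P = 89.3 kPa = 89.3e-6 GPa
Step 2: Compute numerator: 0.0138 * P * a^4.
a^4 = 242^4 = 3429742096
numerator = 0.0138 * 89.3e-6 * 3429742096 = 4.2266e+03
Step 3: Compute denominator: E * t^3 = 160 * 8^3 = 81920
Step 4: w0 = numerator / denominator = 4.2266e+03 / 81920 = 0.0516 um


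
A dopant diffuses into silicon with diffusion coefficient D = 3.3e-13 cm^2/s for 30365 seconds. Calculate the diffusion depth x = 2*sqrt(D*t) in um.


Step 1: Compute D*t = 3.3e-13 * 30365 = 1.002045e-08 cm^2
Step 2: sqrt(D*t) = 1.00102e-04 cm
Step 3: x = 2 * 1.00102e-04 cm = 2.00204e-04 cm
Step 4: Convert to um (1 cm = 1e4 um): x = 2.002 um


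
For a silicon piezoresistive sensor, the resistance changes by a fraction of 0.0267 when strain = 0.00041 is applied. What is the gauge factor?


Step 1: Identify values.
dR/R = 0.0267, strain = 0.00041
Step 2: GF = (dR/R) / strain = 0.0267 / 0.00041
GF = 65.1


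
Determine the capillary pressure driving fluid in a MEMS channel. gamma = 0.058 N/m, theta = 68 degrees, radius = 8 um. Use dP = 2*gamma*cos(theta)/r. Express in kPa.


Step 1: cos(68 deg) = 0.3746
Step 2: Convert r to m: r = 8e-6 m
Step 3: dP = 2 * 0.058 * 0.3746 / 8e-6 = 5431.7 Pa
Step 4: Convert Pa to kPa (divide by 1000).
dP = 5.43 kPa


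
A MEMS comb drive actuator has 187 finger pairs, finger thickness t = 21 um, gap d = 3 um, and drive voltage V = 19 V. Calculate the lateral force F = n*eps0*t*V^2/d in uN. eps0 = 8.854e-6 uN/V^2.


Step 1: Parameters: n=187, eps0=8.854e-6 uN/V^2, t=21 um, V=19 V, d=3 um
Step 2: V^2 = 361
Step 3: F = 187 * 8.854e-6 * 21 * 361 / 3
F = 4.184 uN


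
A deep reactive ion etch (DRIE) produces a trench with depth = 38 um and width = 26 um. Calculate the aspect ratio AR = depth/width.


Step 1: AR = depth / width
Step 2: AR = 38 / 26
AR = 1.5


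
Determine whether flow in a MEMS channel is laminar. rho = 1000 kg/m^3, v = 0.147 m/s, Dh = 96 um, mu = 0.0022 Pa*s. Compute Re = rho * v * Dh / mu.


Step 1: Convert Dh to meters: Dh = 96e-6 m
Step 2: Re = rho * v * Dh / mu
Re = 1000 * 0.147 * 96e-6 / 0.0022
Re = 6.415
Since Re = 6.415 is below ~2300, the flow is laminar.


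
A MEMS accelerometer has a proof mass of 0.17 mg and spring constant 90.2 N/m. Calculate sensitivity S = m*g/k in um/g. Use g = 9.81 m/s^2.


Step 1: Convert mass: m = 0.17 mg = 1.70e-07 kg
Step 2: S = m * g / k = 1.70e-07 * 9.81 / 90.2
Step 3: S = 1.85e-08 m/g
Step 4: Convert to um/g: S = 0.018 um/g


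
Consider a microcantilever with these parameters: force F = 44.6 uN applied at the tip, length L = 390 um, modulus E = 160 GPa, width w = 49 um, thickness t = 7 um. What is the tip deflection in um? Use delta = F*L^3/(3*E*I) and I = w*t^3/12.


Step 1: Calculate the second moment of area.
I = w * t^3 / 12 = 49 * 7^3 / 12 = 1400.5833 um^4
Step 2: Convert E to consistent units (1 GPa = 1000 uN/um^2).
E = 160 GPa = 160000 uN/um^2
Step 3: Calculate tip deflection.
delta = F * L^3 / (3 * E * I)
delta = 44.6 * 390^3 / (3 * 160000 * 1400.5833)
delta = 3.9353 um


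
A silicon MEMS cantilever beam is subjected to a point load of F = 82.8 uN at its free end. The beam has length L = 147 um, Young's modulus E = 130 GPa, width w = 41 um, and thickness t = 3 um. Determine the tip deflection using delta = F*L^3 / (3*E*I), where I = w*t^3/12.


Step 1: Calculate the second moment of area.
I = w * t^3 / 12 = 41 * 3^3 / 12 = 92.25 um^4
Step 2: Convert E to consistent units (1 GPa = 1000 uN/um^2).
E = 130 GPa = 130000 uN/um^2
Step 3: Calculate tip deflection.
delta = F * L^3 / (3 * E * I)
delta = 82.8 * 147^3 / (3 * 130000 * 92.25)
delta = 7.3106 um


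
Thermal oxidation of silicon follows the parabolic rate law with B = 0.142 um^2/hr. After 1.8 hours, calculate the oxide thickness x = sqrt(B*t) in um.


Step 1: Compute B*t = 0.142 * 1.8 = 0.2556
Step 2: x = sqrt(0.2556)
x = 0.506 um


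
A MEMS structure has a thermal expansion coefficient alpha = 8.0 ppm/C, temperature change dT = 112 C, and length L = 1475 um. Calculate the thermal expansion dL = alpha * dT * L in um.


Step 1: Convert CTE: alpha = 8.0 ppm/C = 8.0e-6 /C
Step 2: dL = 8.0e-6 * 112 * 1475
dL = 1.3216 um


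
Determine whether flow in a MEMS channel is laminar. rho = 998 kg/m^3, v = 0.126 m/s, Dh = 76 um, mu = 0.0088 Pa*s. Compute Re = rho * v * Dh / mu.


Step 1: Convert Dh to meters: Dh = 76e-6 m
Step 2: Re = rho * v * Dh / mu
Re = 998 * 0.126 * 76e-6 / 0.0088
Re = 1.086
Since Re = 1.086 is below ~2300, the flow is laminar.


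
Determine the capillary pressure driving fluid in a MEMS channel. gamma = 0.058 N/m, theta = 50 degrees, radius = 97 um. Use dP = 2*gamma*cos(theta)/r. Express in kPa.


Step 1: cos(50 deg) = 0.6428
Step 2: Convert r to m: r = 97e-6 m
Step 3: dP = 2 * 0.058 * 0.6428 / 97e-6 = 768.7 Pa
Step 4: Convert Pa to kPa (divide by 1000).
dP = 0.77 kPa


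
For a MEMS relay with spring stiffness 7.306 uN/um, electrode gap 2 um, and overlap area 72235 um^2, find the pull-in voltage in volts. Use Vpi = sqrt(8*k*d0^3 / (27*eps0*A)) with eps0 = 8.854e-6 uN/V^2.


Step 1: Compute numerator: 8 * k * d0^3 = 8 * 7.306 * 2^3 = 467.584
Step 2: Compute denominator: 27 * eps0 * A = 27 * 8.854e-6 * 72235 = 17.268355
Step 3: Vpi = sqrt(467.584 / 17.268355)
Vpi = 5.2 V


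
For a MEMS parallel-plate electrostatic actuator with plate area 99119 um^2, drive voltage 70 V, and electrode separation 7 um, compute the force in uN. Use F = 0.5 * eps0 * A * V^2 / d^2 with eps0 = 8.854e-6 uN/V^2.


Step 1: Identify parameters.
eps0 = 8.854e-6 uN/V^2, A = 99119 um^2, V = 70 V, d = 7 um
Step 2: Compute V^2 = 70^2 = 4900
Step 3: Compute d^2 = 7^2 = 49
Step 4: F = 0.5 * 8.854e-6 * 99119 * 4900 / 49
F = 43.88 uN


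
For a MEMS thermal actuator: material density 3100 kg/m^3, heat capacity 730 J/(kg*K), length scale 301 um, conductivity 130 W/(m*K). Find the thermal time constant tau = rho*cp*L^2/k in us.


Step 1: Convert L to m: L = 301e-6 m
Step 2: L^2 = (301e-6)^2 = 9.0601e-08 m^2
Step 3: tau = 3100 * 730 * 9.0601e-08 / 130 = 1.57715433e-03 s
Step 4: Convert to microseconds (multiply by 1e6).
tau = 1577.154 us


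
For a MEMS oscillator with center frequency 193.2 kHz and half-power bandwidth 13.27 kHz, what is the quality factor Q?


Step 1: Q = f0 / bandwidth
Step 2: Q = 193.2 / 13.27
Q = 14.6


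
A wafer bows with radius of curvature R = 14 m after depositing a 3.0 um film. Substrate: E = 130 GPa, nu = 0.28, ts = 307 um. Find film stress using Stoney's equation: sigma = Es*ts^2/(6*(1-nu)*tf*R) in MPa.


Step 1: Compute numerator: Es * ts^2 = 130 * 307^2 = 12252370 (GPa*um^2)
Step 2: Compute denominator (R in um): 6*(1-nu)*tf*R = 6*0.72*3.0*14e6 = 181440000.0 (um^2)
Step 3: sigma (GPa) = 12252370 / 181440000.0 = 6.7528e-02 GPa
Step 4: Convert to MPa (x1000): sigma = 67.5 MPa


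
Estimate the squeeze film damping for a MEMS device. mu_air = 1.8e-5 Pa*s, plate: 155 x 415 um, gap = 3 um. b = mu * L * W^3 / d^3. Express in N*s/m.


Step 1: Convert to SI.
L = 155e-6 m, W = 415e-6 m, d = 3e-6 m
Step 2: W^3 = (415e-6)^3 = 7.15e-11 m^3
Step 3: d^3 = (3e-6)^3 = 2.70e-17 m^3
Step 4: b = 1.8e-5 * 155e-6 * 7.15e-11 / 2.70e-17
b = 7.39e-03 N*s/m


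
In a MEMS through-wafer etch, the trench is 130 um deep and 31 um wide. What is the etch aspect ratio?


Step 1: AR = depth / width
Step 2: AR = 130 / 31
AR = 4.2


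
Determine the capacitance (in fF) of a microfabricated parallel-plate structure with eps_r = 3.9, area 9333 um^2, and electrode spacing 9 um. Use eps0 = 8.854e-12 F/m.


Step 1: Convert area to m^2: A = 9333e-12 m^2
Step 2: Convert gap to m: d = 9e-6 m
Step 3: C = eps0 * eps_r * A / d
C = 8.854e-12 * 3.9 * 9333e-12 / 9e-6
Step 4: Convert to fF (multiply by 1e15).
C = 35.81 fF


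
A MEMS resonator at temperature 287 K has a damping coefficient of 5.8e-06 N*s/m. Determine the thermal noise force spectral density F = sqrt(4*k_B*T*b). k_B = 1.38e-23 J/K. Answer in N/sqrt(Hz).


Step 1: Compute 4 * k_B * T * b
= 4 * 1.38e-23 * 287 * 5.8e-06
= 9.1886e-26 N^2/Hz
Step 2: F_noise = sqrt(9.1886e-26)
F_noise = 3.03e-13 N/sqrt(Hz)


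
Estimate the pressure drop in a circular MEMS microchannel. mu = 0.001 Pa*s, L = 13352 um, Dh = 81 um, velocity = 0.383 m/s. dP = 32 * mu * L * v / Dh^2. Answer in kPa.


Step 1: Convert to SI: L = 13352e-6 m, Dh = 81e-6 m
Step 2: dP = 32 * 0.001 * 13352e-6 * 0.383 / (81e-6)^2
Step 3: dP = 24941.64 Pa
Step 4: Convert to kPa: dP = 24.94 kPa


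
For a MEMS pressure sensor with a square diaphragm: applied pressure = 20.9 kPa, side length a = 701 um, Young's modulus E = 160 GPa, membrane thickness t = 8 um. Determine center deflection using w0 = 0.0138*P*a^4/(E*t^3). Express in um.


Step 1: Convert pressure to compatible units (E is in GPa, so P in GPa).
P = 20.9 kPa = 20.9e-6 GPa
Step 2: Compute numerator: 0.0138 * P * a^4.
a^4 = 701^4 = 241474942801
numerator = 0.0138 * 20.9e-6 * 241474942801 = 6.96462e+04
Step 3: Compute denominator: E * t^3 = 160 * 8^3 = 81920
Step 4: w0 = numerator / denominator = 6.96462e+04 / 81920 = 0.8502 um


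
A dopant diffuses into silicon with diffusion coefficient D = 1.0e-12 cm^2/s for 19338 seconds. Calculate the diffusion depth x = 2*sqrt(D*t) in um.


Step 1: Compute D*t = 1.0e-12 * 19338 = 1.9338e-08 cm^2
Step 2: sqrt(D*t) = 1.39061e-04 cm
Step 3: x = 2 * 1.39061e-04 cm = 2.78122e-04 cm
Step 4: Convert to um (1 cm = 1e4 um): x = 2.781 um


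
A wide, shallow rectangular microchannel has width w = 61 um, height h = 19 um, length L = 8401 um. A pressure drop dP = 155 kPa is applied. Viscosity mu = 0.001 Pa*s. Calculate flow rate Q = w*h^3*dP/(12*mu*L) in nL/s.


Step 1: Convert all dimensions to SI (meters).
w = 61e-6 m, h = 19e-6 m, L = 8401e-6 m, dP = 155e3 Pa
Step 2: Q = w * h^3 * dP / (12 * mu * L)
Q = 61e-6 * (19e-6)^3 * 155e3 / (12 * 0.001 * 8401e-6) = 6.432949e-10 m^3/s
Step 3: Convert Q from m^3/s to nL/s (1 m^3 = 1e12 nL, so multiply by 1e12).
Q = 643.295 nL/s


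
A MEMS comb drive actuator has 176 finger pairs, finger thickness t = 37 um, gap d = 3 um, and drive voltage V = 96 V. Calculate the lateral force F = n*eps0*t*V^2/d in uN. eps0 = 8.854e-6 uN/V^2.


Step 1: Parameters: n=176, eps0=8.854e-6 uN/V^2, t=37 um, V=96 V, d=3 um
Step 2: V^2 = 9216
Step 3: F = 176 * 8.854e-6 * 37 * 9216 / 3
F = 177.123 uN


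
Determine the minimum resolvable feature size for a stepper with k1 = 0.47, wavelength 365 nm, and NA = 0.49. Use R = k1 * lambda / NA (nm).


Step 1: Identify values: k1 = 0.47, lambda = 365 nm, NA = 0.49
Step 2: R = k1 * lambda / NA
R = 0.47 * 365 / 0.49
R = 350.1 nm


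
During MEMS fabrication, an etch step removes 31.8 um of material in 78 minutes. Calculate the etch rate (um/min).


Step 1: Etch rate = depth / time
Step 2: rate = 31.8 / 78
rate = 0.408 um/min


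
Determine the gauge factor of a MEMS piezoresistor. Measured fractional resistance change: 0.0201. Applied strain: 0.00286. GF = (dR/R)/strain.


Step 1: Identify values.
dR/R = 0.0201, strain = 0.00286
Step 2: GF = (dR/R) / strain = 0.0201 / 0.00286
GF = 7.0
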